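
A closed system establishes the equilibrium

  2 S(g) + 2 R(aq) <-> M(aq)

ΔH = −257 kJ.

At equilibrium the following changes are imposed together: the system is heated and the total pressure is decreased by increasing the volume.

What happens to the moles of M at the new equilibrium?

The forward reaction is exothermic. Raising T favours the endothermic direction — shift to the left.
Gas moles: reactants 2, products 0 (Δn_gas = -2). Expansion shifts the system toward the side with more moles of gas — to the left.
The net shift is to the left. M is a product, so its amount decreases.

decreases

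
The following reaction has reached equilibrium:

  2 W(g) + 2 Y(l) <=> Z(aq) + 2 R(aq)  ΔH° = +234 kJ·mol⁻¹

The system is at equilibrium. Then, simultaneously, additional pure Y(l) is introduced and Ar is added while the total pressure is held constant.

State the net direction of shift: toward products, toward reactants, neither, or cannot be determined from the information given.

Y is a pure liquid; its activity is 1 regardless of amount, so Q is unaffected — no shift from this change.
Adding inert gas at constant total pressure expands the volume and lowers every reacting partial pressure. With Δn_gas = 0 − 2 = -2, Q moves away from K toward the side with fewer gas moles, so the system shifts toward the side with more gas moles — to the left.
Only the nonzero effect(s) matter; the net shift is to the left.

left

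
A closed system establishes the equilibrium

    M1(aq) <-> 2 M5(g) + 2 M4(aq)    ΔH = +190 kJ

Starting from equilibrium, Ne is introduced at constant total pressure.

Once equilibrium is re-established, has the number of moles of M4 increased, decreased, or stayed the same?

increases

Adding inert gas at constant total pressure expands the volume and lowers every reacting partial pressure. With Δn_gas = 2 − 0 = +2, Q moves away from K toward the side with fewer gas moles, so the system shifts toward the side with more gas moles — to the right.
The net shift is to the right. M4 is a product, so its amount increases.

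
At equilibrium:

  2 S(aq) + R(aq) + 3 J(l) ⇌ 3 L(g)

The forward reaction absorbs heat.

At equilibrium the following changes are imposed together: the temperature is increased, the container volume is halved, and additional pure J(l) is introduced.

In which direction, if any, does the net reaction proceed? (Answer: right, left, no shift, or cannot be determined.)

cannot be determined

The forward reaction is endothermic. Raising T favours the endothermic direction — shift to the right.
Gas moles: reactants 0, products 3 (Δn_gas = +3). Compression shifts the system toward the side with fewer moles of gas — to the left.
J is a pure liquid; its activity is 1 regardless of amount, so Q is unaffected — no shift from this change.
The individual effects push in opposite directions; without quantitative information the net direction cannot be determined.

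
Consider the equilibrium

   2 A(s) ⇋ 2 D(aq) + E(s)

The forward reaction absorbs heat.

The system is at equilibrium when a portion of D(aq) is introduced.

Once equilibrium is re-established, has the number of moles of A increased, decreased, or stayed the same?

increases

Adding D (aq), a product, drives the reaction to the left.
The net shift is to the left. A is a reactant, so its amount increases.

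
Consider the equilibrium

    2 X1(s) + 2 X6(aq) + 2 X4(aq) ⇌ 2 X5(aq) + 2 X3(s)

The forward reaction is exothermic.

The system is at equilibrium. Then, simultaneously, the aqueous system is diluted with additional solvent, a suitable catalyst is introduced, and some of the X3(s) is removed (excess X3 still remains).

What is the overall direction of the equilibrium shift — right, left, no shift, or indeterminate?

left

Dilution lowers every aqueous concentration by the same factor. Δn_aq = 2 − 4 = -2, so the system shifts toward the side with more dissolved moles — to the left.
A catalyst speeds both forward and reverse rates equally; it changes neither Q nor K — no shift from this change.
X3 is a pure solid; its activity is 1 regardless of amount, so Q is unaffected — no shift from this change.
Only the nonzero effect(s) matter; the net shift is to the left.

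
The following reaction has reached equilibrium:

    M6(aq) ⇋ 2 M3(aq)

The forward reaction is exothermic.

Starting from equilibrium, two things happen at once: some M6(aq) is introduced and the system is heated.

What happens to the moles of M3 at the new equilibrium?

cannot be determined

Adding M6 (aq), a reactant, drives the reaction to the right.
The forward reaction is exothermic. Raising T favours the endothermic direction — shift to the left.
The two effects oppose each other, so the net shift — and hence the change in M3 — cannot be determined from the given information.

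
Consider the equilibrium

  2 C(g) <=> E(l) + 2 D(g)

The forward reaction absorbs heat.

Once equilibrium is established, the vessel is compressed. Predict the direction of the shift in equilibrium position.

Gas moles: reactants 2, products 2. Δn_gas = 0, so a volume change leaves Q equal to K — no shift from this change.

no shift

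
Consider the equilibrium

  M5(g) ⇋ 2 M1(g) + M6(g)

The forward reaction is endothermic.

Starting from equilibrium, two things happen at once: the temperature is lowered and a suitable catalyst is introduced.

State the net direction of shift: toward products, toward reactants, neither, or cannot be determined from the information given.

The forward reaction is endothermic. Lowering T favours the exothermic direction — shift to the left.
A catalyst speeds both forward and reverse rates equally; it changes neither Q nor K — no shift from this change.
Only the nonzero effect(s) matter; the net shift is to the left.

left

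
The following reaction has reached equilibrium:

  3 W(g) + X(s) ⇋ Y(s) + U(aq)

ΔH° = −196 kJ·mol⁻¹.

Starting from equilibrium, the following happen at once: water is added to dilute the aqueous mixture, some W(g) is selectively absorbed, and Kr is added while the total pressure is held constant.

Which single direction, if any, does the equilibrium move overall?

cannot be determined

Dilution lowers every aqueous concentration by the same factor. Δn_aq = 1 − 0 = +1, so the system shifts toward the side with more dissolved moles — to the right.
Removing W (g), a reactant, drives the reaction to the left.
Adding inert gas at constant total pressure expands the volume and lowers every reacting partial pressure. With Δn_gas = 0 − 3 = -3, Q moves away from K toward the side with fewer gas moles, so the system shifts toward the side with more gas moles — to the left.
The individual effects push in opposite directions; without quantitative information the net direction cannot be determined.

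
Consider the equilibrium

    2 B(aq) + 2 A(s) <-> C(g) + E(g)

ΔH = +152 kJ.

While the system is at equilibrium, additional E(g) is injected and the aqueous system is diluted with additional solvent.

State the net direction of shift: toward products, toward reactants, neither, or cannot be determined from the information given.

Adding E (g), a product, drives the reaction to the left.
Dilution lowers every aqueous concentration by the same factor. Δn_aq = 0 − 2 = -2, so the system shifts toward the side with more dissolved moles — to the left.
All effects act in the same direction — net shift to the left.

left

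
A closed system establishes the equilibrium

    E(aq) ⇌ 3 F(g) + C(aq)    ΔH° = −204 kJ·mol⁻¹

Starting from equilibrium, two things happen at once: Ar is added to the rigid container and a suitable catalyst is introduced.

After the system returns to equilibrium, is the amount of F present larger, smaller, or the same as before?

unchanged

At constant volume, adding an inert gas leaves every reacting species' partial pressure unchanged, so Q is unchanged — no shift from this change.
A catalyst speeds both forward and reverse rates equally; it changes neither Q nor K — no shift from this change.
No net shift occurs, so the amount of F is unchanged.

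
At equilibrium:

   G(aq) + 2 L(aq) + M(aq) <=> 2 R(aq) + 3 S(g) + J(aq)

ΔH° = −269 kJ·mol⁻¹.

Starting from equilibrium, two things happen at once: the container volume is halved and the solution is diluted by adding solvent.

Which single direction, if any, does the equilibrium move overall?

Gas moles: reactants 0, products 3 (Δn_gas = +3). Compression shifts the system toward the side with fewer moles of gas — to the left.
Dilution lowers every aqueous concentration by the same factor. Δn_aq = 3 − 4 = -1, so the system shifts toward the side with more dissolved moles — to the left.
All effects act in the same direction — net shift to the left.

left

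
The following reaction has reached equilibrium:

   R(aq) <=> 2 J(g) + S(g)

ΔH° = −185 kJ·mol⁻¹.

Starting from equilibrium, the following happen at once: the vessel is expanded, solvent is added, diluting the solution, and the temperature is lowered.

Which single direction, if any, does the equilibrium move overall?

Gas moles: reactants 0, products 3 (Δn_gas = +3). Expansion shifts the system toward the side with more moles of gas — to the right.
Dilution lowers every aqueous concentration by the same factor. Δn_aq = 0 − 1 = -1, so the system shifts toward the side with more dissolved moles — to the left.
The forward reaction is exothermic. Lowering T favours the exothermic direction — shift to the right.
The individual effects push in opposite directions; without quantitative information the net direction cannot be determined.

cannot be determined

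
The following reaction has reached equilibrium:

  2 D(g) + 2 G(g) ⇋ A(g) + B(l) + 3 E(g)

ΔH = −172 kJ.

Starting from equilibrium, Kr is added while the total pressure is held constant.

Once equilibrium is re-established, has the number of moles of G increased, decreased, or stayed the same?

Adding inert gas at constant total pressure expands the volume, scaling every reacting partial pressure by the same factor. Δn_gas = 4 − 4 = 0, so Q is unchanged — no shift.
No net shift occurs, so the amount of G is unchanged.

unchanged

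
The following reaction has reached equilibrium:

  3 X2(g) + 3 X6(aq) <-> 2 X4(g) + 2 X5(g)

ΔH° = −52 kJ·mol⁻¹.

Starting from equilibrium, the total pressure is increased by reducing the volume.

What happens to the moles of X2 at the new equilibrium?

increases

Gas moles: reactants 3, products 4 (Δn_gas = +1). Compression shifts the system toward the side with fewer moles of gas — to the left.
The net shift is to the left. X2 is a reactant, so its amount increases.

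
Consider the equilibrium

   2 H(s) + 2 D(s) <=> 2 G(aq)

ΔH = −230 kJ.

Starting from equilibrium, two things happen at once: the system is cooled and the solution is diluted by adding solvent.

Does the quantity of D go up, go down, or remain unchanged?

The forward reaction is exothermic. Lowering T favours the exothermic direction — shift to the right.
Dilution lowers every aqueous concentration by the same factor. Δn_aq = 2 − 0 = +2, so the system shifts toward the side with more dissolved moles — to the right.
The net shift is to the right. D is a reactant, so its amount decreases.

decreases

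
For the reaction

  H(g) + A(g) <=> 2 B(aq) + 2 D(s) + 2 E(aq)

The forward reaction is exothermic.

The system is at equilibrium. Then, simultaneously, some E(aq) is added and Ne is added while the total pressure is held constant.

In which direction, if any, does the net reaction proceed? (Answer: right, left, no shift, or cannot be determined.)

left

Adding E (aq), a product, drives the reaction to the left.
Adding inert gas at constant total pressure expands the volume and lowers every reacting partial pressure. With Δn_gas = 0 − 2 = -2, Q moves away from K toward the side with fewer gas moles, so the system shifts toward the side with more gas moles — to the left.
All effects act in the same direction — net shift to the left.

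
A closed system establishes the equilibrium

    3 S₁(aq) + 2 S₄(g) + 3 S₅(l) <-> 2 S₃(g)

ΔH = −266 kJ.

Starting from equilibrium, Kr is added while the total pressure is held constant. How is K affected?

unchanged

The equilibrium constant depends only on temperature. This perturbation changes neither the position of equilibrium nor K.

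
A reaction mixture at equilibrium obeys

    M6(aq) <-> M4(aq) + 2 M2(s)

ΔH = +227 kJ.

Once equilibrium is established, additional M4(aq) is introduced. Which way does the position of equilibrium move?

Adding M4 (aq), a product, drives the reaction to the left.

left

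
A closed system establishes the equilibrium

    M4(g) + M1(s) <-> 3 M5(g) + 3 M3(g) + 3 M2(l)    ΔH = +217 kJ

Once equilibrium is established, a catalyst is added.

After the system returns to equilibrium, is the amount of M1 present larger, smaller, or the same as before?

unchanged

A catalyst speeds both forward and reverse rates equally; it changes neither Q nor K — no shift from this change.
No net shift occurs, so the amount of M1 is unchanged.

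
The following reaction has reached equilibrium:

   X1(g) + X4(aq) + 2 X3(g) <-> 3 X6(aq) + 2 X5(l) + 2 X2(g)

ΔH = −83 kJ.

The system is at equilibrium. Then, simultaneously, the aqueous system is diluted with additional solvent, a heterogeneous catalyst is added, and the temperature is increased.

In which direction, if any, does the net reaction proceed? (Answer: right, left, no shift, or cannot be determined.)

Dilution lowers every aqueous concentration by the same factor. Δn_aq = 3 − 1 = +2, so the system shifts toward the side with more dissolved moles — to the right.
A catalyst speeds both forward and reverse rates equally; it changes neither Q nor K — no shift from this change.
The forward reaction is exothermic. Raising T favours the endothermic direction — shift to the left.
The individual effects push in opposite directions; without quantitative information the net direction cannot be determined.

cannot be determined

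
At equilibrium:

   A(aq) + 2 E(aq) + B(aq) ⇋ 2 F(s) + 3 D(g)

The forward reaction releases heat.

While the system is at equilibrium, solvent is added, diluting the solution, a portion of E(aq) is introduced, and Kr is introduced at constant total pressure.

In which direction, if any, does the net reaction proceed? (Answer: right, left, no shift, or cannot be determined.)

Dilution lowers every aqueous concentration by the same factor. Δn_aq = 0 − 4 = -4, so the system shifts toward the side with more dissolved moles — to the left.
Adding E (aq), a reactant, drives the reaction to the right.
Adding inert gas at constant total pressure expands the volume and lowers every reacting partial pressure. With Δn_gas = 3 − 0 = +3, Q moves away from K toward the side with fewer gas moles, so the system shifts toward the side with more gas moles — to the right.
The individual effects push in opposite directions; without quantitative information the net direction cannot be determined.

cannot be determined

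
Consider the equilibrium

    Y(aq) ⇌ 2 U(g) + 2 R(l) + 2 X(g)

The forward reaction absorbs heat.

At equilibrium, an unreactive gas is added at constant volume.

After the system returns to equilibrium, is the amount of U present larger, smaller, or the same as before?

unchanged

At constant volume, adding an inert gas leaves every reacting species' partial pressure unchanged, so Q is unchanged — no shift from this change.
No net shift occurs, so the amount of U is unchanged.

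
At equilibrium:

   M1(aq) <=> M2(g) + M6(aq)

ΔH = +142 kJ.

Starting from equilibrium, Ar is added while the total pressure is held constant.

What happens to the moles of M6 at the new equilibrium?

increases

Adding inert gas at constant total pressure expands the volume and lowers every reacting partial pressure. With Δn_gas = 1 − 0 = +1, Q moves away from K toward the side with fewer gas moles, so the system shifts toward the side with more gas moles — to the right.
The net shift is to the right. M6 is a product, so its amount increases.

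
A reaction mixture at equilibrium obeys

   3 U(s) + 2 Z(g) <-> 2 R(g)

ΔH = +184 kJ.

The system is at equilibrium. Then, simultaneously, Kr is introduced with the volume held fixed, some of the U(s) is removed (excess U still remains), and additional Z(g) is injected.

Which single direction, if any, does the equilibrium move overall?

right

At constant volume, adding an inert gas leaves every reacting species' partial pressure unchanged, so Q is unchanged — no shift from this change.
U is a pure solid; its activity is 1 regardless of amount, so Q is unaffected — no shift from this change.
Adding Z (g), a reactant, drives the reaction to the right.
Only the nonzero effect(s) matter; the net shift is to the right.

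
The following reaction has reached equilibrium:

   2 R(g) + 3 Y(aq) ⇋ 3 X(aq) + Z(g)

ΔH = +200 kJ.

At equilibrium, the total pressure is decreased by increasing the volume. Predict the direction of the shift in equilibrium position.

left

Gas moles: reactants 2, products 1 (Δn_gas = -1). Expansion shifts the system toward the side with more moles of gas — to the left.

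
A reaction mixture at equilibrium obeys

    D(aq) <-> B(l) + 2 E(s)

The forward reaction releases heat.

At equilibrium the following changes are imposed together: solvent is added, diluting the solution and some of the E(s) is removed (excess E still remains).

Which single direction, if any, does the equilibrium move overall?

Dilution lowers every aqueous concentration by the same factor. Δn_aq = 0 − 1 = -1, so the system shifts toward the side with more dissolved moles — to the left.
E is a pure solid; its activity is 1 regardless of amount, so Q is unaffected — no shift from this change.
Only the nonzero effect(s) matter; the net shift is to the left.

left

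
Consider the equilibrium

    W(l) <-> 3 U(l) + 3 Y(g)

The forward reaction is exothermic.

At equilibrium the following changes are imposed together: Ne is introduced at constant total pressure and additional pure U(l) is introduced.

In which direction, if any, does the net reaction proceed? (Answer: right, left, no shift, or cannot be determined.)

Adding inert gas at constant total pressure expands the volume and lowers every reacting partial pressure. With Δn_gas = 3 − 0 = +3, Q moves away from K toward the side with fewer gas moles, so the system shifts toward the side with more gas moles — to the right.
U is a pure liquid; its activity is 1 regardless of amount, so Q is unaffected — no shift from this change.
Only the nonzero effect(s) matter; the net shift is to the right.

right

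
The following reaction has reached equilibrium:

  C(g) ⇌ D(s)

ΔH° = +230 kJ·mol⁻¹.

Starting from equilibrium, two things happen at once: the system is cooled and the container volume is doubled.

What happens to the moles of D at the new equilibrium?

The forward reaction is endothermic. Lowering T favours the exothermic direction — shift to the left.
Gas moles: reactants 1, products 0 (Δn_gas = -1). Expansion shifts the system toward the side with more moles of gas — to the left.
The net shift is to the left. D is a product, so its amount decreases.

decreases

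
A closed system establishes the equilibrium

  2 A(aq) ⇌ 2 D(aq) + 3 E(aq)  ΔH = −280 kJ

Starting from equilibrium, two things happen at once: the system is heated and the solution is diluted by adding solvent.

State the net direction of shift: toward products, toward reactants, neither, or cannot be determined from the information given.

cannot be determined

The forward reaction is exothermic. Raising T favours the endothermic direction — shift to the left.
Dilution lowers every aqueous concentration by the same factor. Δn_aq = 5 − 2 = +3, so the system shifts toward the side with more dissolved moles — to the right.
The individual effects push in opposite directions; without quantitative information the net direction cannot be determined.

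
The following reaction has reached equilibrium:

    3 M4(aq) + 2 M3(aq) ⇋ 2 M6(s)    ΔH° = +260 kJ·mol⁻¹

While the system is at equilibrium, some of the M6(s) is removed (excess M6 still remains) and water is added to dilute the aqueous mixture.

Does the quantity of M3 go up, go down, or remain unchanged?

increases

M6 is a pure solid; its activity is 1 regardless of amount, so Q is unaffected — no shift from this change.
Dilution lowers every aqueous concentration by the same factor. Δn_aq = 0 − 5 = -5, so the system shifts toward the side with more dissolved moles — to the left.
The net shift is to the left. M3 is a reactant, so its amount increases.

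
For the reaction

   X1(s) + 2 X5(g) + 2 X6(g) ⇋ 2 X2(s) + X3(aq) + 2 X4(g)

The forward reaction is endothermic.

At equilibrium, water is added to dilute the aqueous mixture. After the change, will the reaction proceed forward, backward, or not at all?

Dilution lowers every aqueous concentration by the same factor. Δn_aq = 1 − 0 = +1, so the system shifts toward the side with more dissolved moles — to the right.

right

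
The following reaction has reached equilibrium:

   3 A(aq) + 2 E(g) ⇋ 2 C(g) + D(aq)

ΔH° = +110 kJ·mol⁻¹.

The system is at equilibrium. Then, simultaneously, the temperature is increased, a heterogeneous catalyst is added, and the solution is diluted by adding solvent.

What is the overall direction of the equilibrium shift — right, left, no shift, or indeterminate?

cannot be determined

The forward reaction is endothermic. Raising T favours the endothermic direction — shift to the right.
A catalyst speeds both forward and reverse rates equally; it changes neither Q nor K — no shift from this change.
Dilution lowers every aqueous concentration by the same factor. Δn_aq = 1 − 3 = -2, so the system shifts toward the side with more dissolved moles — to the left.
The individual effects push in opposite directions; without quantitative information the net direction cannot be determined.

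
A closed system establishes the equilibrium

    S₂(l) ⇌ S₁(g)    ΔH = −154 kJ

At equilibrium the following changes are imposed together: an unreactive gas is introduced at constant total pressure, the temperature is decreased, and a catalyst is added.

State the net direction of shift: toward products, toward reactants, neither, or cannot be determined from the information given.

Adding inert gas at constant total pressure expands the volume and lowers every reacting partial pressure. With Δn_gas = 1 − 0 = +1, Q moves away from K toward the side with fewer gas moles, so the system shifts toward the side with more gas moles — to the right.
The forward reaction is exothermic. Lowering T favours the exothermic direction — shift to the right.
A catalyst speeds both forward and reverse rates equally; it changes neither Q nor K — no shift from this change.
Only the nonzero effect(s) matter; the net shift is to the right.

right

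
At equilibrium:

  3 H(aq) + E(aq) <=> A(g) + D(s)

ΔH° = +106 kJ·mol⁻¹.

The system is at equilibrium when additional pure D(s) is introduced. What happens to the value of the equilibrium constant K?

unchanged

The equilibrium constant depends only on temperature. This perturbation changes neither the position of equilibrium nor K.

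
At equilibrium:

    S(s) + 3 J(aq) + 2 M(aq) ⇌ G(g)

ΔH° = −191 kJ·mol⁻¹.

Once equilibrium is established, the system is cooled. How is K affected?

K depends on temperature via the van 't Hoff relation. The forward reaction is exothermic, so lowering T increases K.

increases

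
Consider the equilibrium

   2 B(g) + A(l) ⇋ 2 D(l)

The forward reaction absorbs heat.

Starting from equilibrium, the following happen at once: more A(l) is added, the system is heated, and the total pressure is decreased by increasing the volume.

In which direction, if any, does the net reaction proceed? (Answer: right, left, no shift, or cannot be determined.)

cannot be determined

A is a pure liquid; its activity is 1 regardless of amount, so Q is unaffected — no shift from this change.
The forward reaction is endothermic. Raising T favours the endothermic direction — shift to the right.
Gas moles: reactants 2, products 0 (Δn_gas = -2). Expansion shifts the system toward the side with more moles of gas — to the left.
The individual effects push in opposite directions; without quantitative information the net direction cannot be determined.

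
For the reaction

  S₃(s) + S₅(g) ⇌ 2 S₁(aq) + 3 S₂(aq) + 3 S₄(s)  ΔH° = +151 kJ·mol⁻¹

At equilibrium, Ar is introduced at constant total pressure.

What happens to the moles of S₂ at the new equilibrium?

decreases

Adding inert gas at constant total pressure expands the volume and lowers every reacting partial pressure. With Δn_gas = 0 − 1 = -1, Q moves away from K toward the side with fewer gas moles, so the system shifts toward the side with more gas moles — to the left.
The net shift is to the left. S₂ is a product, so its amount decreases.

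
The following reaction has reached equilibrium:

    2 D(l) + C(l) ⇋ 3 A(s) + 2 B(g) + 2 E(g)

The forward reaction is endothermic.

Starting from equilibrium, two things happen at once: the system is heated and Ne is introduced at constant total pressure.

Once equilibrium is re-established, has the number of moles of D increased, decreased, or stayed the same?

decreases

The forward reaction is endothermic. Raising T favours the endothermic direction — shift to the right.
Adding inert gas at constant total pressure expands the volume and lowers every reacting partial pressure. With Δn_gas = 4 − 0 = +4, Q moves away from K toward the side with fewer gas moles, so the system shifts toward the side with more gas moles — to the right.
The net shift is to the right. D is a reactant, so its amount decreases.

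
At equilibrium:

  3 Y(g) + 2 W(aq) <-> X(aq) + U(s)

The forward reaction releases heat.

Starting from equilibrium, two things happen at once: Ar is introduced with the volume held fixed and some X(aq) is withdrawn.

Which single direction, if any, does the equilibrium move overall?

right

At constant volume, adding an inert gas leaves every reacting species' partial pressure unchanged, so Q is unchanged — no shift from this change.
Removing X (aq), a product, drives the reaction to the right.
Only the nonzero effect(s) matter; the net shift is to the right.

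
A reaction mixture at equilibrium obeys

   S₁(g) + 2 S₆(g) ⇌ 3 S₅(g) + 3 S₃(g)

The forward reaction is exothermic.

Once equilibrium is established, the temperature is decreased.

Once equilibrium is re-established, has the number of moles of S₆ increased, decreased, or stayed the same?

decreases

The forward reaction is exothermic. Lowering T favours the exothermic direction — shift to the right.
The net shift is to the right. S₆ is a reactant, so its amount decreases.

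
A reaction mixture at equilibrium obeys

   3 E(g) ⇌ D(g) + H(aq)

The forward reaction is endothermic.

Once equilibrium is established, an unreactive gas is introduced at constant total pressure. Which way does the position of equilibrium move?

Adding inert gas at constant total pressure expands the volume and lowers every reacting partial pressure. With Δn_gas = 1 − 3 = -2, Q moves away from K toward the side with fewer gas moles, so the system shifts toward the side with more gas moles — to the left.

left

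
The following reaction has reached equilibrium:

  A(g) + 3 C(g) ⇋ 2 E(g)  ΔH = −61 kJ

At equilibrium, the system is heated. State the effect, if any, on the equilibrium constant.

decreases

K depends on temperature via the van 't Hoff relation. The forward reaction is exothermic, so raising T decreases K.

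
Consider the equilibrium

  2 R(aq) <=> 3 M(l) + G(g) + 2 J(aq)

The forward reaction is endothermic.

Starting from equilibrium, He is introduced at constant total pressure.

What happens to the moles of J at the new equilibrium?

increases

Adding inert gas at constant total pressure expands the volume and lowers every reacting partial pressure. With Δn_gas = 1 − 0 = +1, Q moves away from K toward the side with fewer gas moles, so the system shifts toward the side with more gas moles — to the right.
The net shift is to the right. J is a product, so its amount increases.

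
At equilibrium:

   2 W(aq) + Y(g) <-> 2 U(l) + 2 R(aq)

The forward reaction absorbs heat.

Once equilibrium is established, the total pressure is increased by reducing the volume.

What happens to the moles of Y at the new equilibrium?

Gas moles: reactants 1, products 0 (Δn_gas = -1). Compression shifts the system toward the side with fewer moles of gas — to the right.
The net shift is to the right. Y is a reactant, so its amount decreases.

decreases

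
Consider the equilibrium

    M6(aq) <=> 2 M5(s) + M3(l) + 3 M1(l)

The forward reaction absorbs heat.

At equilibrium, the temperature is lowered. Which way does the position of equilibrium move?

The forward reaction is endothermic. Lowering T favours the exothermic direction — shift to the left.

left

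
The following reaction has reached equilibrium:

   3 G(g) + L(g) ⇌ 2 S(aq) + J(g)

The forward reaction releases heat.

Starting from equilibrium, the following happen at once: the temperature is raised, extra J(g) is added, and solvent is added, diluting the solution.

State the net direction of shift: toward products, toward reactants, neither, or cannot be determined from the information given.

The forward reaction is exothermic. Raising T favours the endothermic direction — shift to the left.
Adding J (g), a product, drives the reaction to the left.
Dilution lowers every aqueous concentration by the same factor. Δn_aq = 2 − 0 = +2, so the system shifts toward the side with more dissolved moles — to the right.
The individual effects push in opposite directions; without quantitative information the net direction cannot be determined.

cannot be determined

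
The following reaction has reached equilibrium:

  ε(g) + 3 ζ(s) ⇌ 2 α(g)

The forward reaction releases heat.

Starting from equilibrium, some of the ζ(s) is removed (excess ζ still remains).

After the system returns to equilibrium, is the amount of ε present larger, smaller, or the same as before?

ζ is a pure solid; its activity is 1 regardless of amount, so Q is unaffected — no shift from this change.
No net shift occurs, so the amount of ε is unchanged.

unchanged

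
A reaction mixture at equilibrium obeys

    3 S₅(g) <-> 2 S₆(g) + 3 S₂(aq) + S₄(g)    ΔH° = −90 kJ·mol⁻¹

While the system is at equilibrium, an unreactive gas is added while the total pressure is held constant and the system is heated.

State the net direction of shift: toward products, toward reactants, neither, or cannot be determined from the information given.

Adding inert gas at constant total pressure expands the volume, scaling every reacting partial pressure by the same factor. Δn_gas = 3 − 3 = 0, so Q is unchanged — no shift.
The forward reaction is exothermic. Raising T favours the endothermic direction — shift to the left.
Only the nonzero effect(s) matter; the net shift is to the left.

left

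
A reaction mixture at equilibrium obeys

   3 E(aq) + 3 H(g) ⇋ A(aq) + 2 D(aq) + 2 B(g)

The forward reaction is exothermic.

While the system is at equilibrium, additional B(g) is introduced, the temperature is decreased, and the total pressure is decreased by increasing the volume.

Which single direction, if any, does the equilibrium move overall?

cannot be determined

Adding B (g), a product, drives the reaction to the left.
The forward reaction is exothermic. Lowering T favours the exothermic direction — shift to the right.
Gas moles: reactants 3, products 2 (Δn_gas = -1). Expansion shifts the system toward the side with more moles of gas — to the left.
The individual effects push in opposite directions; without quantitative information the net direction cannot be determined.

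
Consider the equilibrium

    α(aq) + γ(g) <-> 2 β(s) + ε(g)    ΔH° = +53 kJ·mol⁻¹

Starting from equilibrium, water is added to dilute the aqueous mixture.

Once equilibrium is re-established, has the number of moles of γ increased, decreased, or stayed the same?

increases

Dilution lowers every aqueous concentration by the same factor. Δn_aq = 0 − 1 = -1, so the system shifts toward the side with more dissolved moles — to the left.
The net shift is to the left. γ is a reactant, so its amount increases.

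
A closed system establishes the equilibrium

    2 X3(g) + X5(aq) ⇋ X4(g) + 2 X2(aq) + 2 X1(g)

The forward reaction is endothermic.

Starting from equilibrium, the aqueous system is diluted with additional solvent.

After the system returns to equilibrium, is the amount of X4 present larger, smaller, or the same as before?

Dilution lowers every aqueous concentration by the same factor. Δn_aq = 2 − 1 = +1, so the system shifts toward the side with more dissolved moles — to the right.
The net shift is to the right. X4 is a product, so its amount increases.

increases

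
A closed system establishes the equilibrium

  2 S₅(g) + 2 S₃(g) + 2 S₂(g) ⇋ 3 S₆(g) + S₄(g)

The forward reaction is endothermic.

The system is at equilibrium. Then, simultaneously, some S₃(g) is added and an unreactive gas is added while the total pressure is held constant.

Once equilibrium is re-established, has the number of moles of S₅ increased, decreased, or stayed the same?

Adding S₃ (g), a reactant, drives the reaction to the right.
Adding inert gas at constant total pressure expands the volume and lowers every reacting partial pressure. With Δn_gas = 4 − 6 = -2, Q moves away from K toward the side with fewer gas moles, so the system shifts toward the side with more gas moles — to the left.
The two effects oppose each other, so the net shift — and hence the change in S₅ — cannot be determined from the given information.

cannot be determined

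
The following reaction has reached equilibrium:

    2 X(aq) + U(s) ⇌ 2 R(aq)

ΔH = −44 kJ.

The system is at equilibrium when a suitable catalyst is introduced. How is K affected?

unchanged

The equilibrium constant depends only on temperature. This perturbation changes neither the position of equilibrium nor K.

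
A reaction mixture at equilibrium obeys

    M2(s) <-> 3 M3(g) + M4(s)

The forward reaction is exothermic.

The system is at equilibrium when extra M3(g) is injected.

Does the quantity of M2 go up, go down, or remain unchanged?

Adding M3 (g), a product, drives the reaction to the left.
The net shift is to the left. M2 is a reactant, so its amount increases.

increases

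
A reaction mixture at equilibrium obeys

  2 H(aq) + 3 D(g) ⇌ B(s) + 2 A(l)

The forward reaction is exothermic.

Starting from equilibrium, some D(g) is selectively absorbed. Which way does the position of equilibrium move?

Removing D (g), a reactant, drives the reaction to the left.

left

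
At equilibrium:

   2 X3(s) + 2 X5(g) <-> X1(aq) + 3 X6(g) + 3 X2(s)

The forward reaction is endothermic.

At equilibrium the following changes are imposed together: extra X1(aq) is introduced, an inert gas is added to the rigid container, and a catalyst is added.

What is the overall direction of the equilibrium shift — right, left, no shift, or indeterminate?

Adding X1 (aq), a product, drives the reaction to the left.
At constant volume, adding an inert gas leaves every reacting species' partial pressure unchanged, so Q is unchanged — no shift from this change.
A catalyst speeds both forward and reverse rates equally; it changes neither Q nor K — no shift from this change.
Only the nonzero effect(s) matter; the net shift is to the left.

left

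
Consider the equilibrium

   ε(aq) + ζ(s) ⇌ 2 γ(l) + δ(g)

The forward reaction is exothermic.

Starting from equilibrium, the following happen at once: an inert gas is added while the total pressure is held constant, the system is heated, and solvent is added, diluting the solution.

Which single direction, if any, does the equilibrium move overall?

cannot be determined

Adding inert gas at constant total pressure expands the volume and lowers every reacting partial pressure. With Δn_gas = 1 − 0 = +1, Q moves away from K toward the side with fewer gas moles, so the system shifts toward the side with more gas moles — to the right.
The forward reaction is exothermic. Raising T favours the endothermic direction — shift to the left.
Dilution lowers every aqueous concentration by the same factor. Δn_aq = 0 − 1 = -1, so the system shifts toward the side with more dissolved moles — to the left.
The individual effects push in opposite directions; without quantitative information the net direction cannot be determined.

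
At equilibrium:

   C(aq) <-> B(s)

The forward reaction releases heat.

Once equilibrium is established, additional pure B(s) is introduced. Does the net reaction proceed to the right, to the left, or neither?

no shift

B is a pure solid; its activity is 1 regardless of amount, so Q is unaffected — no shift from this change.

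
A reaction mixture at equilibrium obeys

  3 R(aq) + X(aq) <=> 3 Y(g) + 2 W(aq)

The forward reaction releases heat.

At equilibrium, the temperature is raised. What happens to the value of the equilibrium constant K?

K depends on temperature via the van 't Hoff relation. The forward reaction is exothermic, so raising T decreases K.

decreases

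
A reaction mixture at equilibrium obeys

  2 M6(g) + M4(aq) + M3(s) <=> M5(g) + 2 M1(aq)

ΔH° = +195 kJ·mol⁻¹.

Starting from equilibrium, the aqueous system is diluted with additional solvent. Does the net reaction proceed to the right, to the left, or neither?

Dilution lowers every aqueous concentration by the same factor. Δn_aq = 2 − 1 = +1, so the system shifts toward the side with more dissolved moles — to the right.

right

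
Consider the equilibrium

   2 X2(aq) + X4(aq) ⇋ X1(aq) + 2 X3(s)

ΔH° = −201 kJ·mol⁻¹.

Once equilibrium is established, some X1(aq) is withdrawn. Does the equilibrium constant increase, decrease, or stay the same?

unchanged

The equilibrium constant depends only on temperature. This perturbation may move the position of equilibrium, but since T is unchanged, K itself is unchanged.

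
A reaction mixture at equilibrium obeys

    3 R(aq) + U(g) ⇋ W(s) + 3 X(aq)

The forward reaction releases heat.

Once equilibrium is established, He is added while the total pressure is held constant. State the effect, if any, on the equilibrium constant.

The equilibrium constant depends only on temperature. This perturbation may move the position of equilibrium, but since T is unchanged, K itself is unchanged.

unchanged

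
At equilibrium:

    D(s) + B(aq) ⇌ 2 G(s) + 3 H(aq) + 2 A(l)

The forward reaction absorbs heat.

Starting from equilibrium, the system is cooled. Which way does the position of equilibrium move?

left

The forward reaction is endothermic. Lowering T favours the exothermic direction — shift to the left.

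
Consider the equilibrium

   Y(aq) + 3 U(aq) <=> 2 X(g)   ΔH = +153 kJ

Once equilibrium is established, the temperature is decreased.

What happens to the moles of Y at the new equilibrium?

increases

The forward reaction is endothermic. Lowering T favours the exothermic direction — shift to the left.
The net shift is to the left. Y is a reactant, so its amount increases.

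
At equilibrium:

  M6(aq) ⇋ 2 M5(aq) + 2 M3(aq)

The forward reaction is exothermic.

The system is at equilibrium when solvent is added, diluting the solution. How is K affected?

The equilibrium constant depends only on temperature. This perturbation may move the position of equilibrium, but since T is unchanged, K itself is unchanged.

unchanged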